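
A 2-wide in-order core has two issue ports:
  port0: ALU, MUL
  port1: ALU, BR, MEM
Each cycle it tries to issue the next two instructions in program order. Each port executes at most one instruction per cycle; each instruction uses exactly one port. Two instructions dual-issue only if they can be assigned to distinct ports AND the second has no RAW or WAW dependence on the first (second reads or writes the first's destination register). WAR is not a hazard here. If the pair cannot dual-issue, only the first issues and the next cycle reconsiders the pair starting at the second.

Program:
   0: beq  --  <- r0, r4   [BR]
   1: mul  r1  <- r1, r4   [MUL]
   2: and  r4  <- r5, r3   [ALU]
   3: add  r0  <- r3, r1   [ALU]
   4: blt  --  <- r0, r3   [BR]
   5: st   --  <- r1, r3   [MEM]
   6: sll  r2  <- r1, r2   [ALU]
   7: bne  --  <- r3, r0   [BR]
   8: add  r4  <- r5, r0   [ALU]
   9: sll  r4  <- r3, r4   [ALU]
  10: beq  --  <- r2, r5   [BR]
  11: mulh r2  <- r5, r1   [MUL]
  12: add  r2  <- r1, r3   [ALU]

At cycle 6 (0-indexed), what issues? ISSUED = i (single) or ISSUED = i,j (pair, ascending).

ISSUED = 11

  cy0 -> i0/i1 (beq/mul) 2-wide
  cy1 -> i2/i3 (and/add) 2-wide
  cy2 -> i4 (blt) no-port BR/MEM
  cy3 -> i5/i6 (st/sll) 2-wide
  cy4 -> i7/i8 (bne/add) 2-wide
  cy5 -> i9/i10 (sll/beq) 2-wide
  cy6 -> i11 (mulh) WAW r2
  cy7 -> i12 (add) tail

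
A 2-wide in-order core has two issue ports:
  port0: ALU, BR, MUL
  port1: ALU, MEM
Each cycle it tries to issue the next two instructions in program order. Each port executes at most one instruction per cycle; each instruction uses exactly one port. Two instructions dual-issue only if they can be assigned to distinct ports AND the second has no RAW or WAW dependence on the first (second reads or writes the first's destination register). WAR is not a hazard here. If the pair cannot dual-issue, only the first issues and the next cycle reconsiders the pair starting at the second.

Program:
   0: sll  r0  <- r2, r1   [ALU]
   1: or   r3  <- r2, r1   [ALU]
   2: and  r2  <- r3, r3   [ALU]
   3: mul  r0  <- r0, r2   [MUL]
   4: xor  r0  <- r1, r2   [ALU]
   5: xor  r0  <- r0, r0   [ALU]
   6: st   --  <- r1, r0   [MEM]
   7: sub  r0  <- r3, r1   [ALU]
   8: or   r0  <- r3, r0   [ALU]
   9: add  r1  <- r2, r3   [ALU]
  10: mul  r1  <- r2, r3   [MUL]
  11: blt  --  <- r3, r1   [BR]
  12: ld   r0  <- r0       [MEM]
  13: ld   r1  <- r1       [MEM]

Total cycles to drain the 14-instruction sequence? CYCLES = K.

CYCLES = 10

[0] i0+i1  sll/or  -- dual
[1] i2  and  -- RAW r2
[2] i3  mul  -- WAW r0
[3] i4  xor  -- RAW+WAW r0
[4] i5  xor  -- RAW r0
[5] i6+i7  st/sub  -- dual
[6] i8+i9  or/add  -- dual
[7] i10  mul  -- no-port MUL/BR
[8] i11+i12  blt/ld  -- dual
[9] i13  ld  -- tail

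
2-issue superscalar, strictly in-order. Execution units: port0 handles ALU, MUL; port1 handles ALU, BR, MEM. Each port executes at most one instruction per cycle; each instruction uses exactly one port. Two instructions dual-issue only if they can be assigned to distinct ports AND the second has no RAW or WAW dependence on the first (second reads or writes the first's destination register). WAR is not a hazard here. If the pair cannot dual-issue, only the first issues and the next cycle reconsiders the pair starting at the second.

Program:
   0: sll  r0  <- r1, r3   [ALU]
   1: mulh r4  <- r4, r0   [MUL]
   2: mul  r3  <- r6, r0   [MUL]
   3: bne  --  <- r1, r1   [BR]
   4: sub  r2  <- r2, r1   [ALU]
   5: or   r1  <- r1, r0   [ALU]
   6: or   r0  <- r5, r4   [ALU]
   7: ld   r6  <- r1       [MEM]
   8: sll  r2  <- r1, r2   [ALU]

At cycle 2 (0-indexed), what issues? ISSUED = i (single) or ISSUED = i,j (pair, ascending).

  cy0 -> i0 (sll) RAW r0
  cy1 -> i1 (mulh) no-port MUL/MUL
  cy2 -> i2&i3 (mul bne) dual
  cy3 -> i4&i5 (sub or) dual
  cy4 -> i6&i7 (or ld) dual
  cy5 -> i8 (sll) tail

ISSUED = 2,3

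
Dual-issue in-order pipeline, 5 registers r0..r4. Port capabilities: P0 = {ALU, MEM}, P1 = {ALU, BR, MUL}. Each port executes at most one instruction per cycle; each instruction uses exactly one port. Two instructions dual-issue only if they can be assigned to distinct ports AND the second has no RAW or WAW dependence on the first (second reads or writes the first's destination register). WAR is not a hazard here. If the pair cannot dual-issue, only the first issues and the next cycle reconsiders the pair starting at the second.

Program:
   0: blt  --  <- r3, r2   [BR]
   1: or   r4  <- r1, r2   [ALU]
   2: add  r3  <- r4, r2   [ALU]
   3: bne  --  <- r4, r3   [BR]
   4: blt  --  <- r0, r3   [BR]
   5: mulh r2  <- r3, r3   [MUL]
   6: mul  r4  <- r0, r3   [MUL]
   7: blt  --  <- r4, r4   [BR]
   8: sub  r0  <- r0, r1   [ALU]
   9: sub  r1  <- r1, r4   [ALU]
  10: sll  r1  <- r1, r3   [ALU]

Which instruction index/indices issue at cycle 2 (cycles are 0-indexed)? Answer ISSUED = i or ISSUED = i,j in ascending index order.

ISSUED = 3

  cy0 -> i0/i1 (blt.BR;or.ALU) 2-wide
  cy1 -> i2 (add.ALU) RAW r3
  cy2 -> i3 (bne.BR) no-port BR/BR
  cy3 -> i4 (blt.BR) no-port BR/MUL
  cy4 -> i5 (mulh.MUL) no-port MUL/MUL
  cy5 -> i6 (mul.MUL) no-port MUL/BR
  cy6 -> i7/i8 (blt.BR;sub.ALU) 2-wide
  cy7 -> i9 (sub.ALU) RAW+WAW r1
  cy8 -> i10 (sll.ALU) tail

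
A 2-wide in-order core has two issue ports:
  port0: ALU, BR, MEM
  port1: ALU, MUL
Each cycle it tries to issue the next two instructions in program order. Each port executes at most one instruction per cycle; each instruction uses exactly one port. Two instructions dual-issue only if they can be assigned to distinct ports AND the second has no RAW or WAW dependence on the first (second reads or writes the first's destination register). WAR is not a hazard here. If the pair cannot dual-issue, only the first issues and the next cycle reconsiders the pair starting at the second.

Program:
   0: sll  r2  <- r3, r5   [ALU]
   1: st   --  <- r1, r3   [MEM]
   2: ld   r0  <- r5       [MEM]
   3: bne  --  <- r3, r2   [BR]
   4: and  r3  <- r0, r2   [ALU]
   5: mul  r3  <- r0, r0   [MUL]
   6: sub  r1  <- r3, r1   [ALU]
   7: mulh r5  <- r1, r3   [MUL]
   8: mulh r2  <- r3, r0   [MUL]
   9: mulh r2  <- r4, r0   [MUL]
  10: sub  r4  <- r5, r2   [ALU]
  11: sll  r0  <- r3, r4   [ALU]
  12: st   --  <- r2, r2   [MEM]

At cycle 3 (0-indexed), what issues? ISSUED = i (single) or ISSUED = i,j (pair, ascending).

ISSUED = 5

c0: i0/i1 sll;st  dual
c1: i2 ld  no-port MEM/BR
c2: i3/i4 bne;and  dual
c3: i5 mul  RAW r3
c4: i6 sub  RAW r1
c5: i7 mulh  no-port MUL/MUL
c6: i8 mulh  no-port MUL/MUL
c7: i9 mulh  RAW r2
c8: i10 sub  RAW r4
c9: i11/i12 sll;st  dual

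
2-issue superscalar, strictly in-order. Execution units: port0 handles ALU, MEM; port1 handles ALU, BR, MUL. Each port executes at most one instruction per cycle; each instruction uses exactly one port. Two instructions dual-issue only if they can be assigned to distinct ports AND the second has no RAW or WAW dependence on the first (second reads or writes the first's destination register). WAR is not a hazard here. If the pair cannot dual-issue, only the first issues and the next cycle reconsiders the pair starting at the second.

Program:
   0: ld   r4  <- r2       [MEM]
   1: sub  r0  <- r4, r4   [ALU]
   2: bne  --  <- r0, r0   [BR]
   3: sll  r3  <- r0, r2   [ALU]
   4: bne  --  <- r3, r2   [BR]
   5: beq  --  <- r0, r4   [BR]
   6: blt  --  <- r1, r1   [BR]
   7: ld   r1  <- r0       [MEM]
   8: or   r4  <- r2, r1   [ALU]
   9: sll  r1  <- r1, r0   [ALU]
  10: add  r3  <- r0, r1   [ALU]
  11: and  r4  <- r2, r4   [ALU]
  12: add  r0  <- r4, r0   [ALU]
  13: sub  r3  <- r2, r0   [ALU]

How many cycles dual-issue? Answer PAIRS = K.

PAIRS = 4

#0 head=0: ld i0 RAW r4
#1 head=1: sub i1 RAW r0
#2 head=2: bne+sll i2+i3 2-wide
#3 head=4: bne i4 no-port BR/BR
#4 head=5: beq i5 no-port BR/BR
#5 head=6: blt+ld i6+i7 2-wide
#6 head=8: or+sll i8+i9 2-wide
#7 head=10: add+and i10+i11 2-wide
#8 head=12: add i12 RAW r0
#9 head=13: sub i13 tail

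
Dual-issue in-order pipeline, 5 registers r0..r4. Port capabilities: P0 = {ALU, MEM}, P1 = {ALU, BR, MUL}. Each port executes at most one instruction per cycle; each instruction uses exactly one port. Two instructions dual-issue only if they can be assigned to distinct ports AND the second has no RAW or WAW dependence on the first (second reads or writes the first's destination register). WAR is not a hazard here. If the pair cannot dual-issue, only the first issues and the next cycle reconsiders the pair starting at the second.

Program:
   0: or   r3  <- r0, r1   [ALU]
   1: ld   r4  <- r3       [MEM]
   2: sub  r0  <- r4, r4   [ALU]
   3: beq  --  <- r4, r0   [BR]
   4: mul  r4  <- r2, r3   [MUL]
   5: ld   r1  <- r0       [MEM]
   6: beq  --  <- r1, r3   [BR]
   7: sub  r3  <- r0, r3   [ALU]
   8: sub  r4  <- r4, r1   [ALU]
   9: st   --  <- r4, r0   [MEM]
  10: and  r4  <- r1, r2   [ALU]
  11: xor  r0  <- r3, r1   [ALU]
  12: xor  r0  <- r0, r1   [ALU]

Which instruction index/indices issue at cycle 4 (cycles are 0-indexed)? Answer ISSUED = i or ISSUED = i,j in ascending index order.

[0] i0  or.ALU  -- RAW r3
[1] i1  ld.MEM  -- RAW r4
[2] i2  sub.ALU  -- RAW r0
[3] i3  beq.BR  -- no-port BR/MUL
[4] i4+i5  mul.MUL+ld.MEM  -- pair
[5] i6+i7  beq.BR+sub.ALU  -- pair
[6] i8  sub.ALU  -- RAW r4
[7] i9+i10  st.MEM+and.ALU  -- pair
[8] i11  xor.ALU  -- RAW+WAW r0
[9] i12  xor.ALU  -- tail

ISSUED = 4,5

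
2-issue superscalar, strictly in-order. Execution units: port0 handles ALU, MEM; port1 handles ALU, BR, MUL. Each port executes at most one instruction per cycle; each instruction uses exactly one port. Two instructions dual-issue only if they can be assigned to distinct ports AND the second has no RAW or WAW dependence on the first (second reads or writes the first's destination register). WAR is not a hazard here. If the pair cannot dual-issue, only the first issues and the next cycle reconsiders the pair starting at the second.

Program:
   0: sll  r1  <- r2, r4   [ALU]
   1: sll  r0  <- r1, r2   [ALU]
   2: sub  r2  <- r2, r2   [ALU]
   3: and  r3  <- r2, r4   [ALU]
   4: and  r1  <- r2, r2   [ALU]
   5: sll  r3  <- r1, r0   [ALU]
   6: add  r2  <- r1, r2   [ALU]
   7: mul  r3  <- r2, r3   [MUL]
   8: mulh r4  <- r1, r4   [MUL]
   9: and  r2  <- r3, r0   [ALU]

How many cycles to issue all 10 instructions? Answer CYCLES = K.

CYCLES = 6

#0 head=0: sll i0 RAW r1
#1 head=1: sll/sub i1,i2 2-wide
#2 head=3: and/and i3,i4 2-wide
#3 head=5: sll/add i5,i6 2-wide
#4 head=7: mul i7 no-port MUL/MUL
#5 head=8: mulh/and i8,i9 2-wide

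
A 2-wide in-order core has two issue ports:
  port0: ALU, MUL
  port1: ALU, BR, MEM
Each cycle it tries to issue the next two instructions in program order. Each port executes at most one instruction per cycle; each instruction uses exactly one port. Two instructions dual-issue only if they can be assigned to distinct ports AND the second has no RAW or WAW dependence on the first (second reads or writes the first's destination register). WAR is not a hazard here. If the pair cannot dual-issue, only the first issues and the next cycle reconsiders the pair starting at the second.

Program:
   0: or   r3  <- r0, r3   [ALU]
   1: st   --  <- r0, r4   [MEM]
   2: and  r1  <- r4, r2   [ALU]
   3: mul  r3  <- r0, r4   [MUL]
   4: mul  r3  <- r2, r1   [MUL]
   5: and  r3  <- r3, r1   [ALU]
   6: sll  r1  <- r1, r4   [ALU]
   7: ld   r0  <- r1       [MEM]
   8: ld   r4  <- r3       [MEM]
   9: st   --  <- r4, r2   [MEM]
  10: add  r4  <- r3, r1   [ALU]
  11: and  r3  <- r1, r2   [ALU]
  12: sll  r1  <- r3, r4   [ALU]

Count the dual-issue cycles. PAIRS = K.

  cy0 -> i0/i1 (or;st) pair
  cy1 -> i2/i3 (and;mul) pair
  cy2 -> i4 (mul) RAW+WAW r3
  cy3 -> i5/i6 (and;sll) pair
  cy4 -> i7 (ld) no-port MEM/MEM
  cy5 -> i8 (ld) no-port MEM/MEM
  cy6 -> i9/i10 (st;add) pair
  cy7 -> i11 (and) RAW r3
  cy8 -> i12 (sll) tail

PAIRS = 4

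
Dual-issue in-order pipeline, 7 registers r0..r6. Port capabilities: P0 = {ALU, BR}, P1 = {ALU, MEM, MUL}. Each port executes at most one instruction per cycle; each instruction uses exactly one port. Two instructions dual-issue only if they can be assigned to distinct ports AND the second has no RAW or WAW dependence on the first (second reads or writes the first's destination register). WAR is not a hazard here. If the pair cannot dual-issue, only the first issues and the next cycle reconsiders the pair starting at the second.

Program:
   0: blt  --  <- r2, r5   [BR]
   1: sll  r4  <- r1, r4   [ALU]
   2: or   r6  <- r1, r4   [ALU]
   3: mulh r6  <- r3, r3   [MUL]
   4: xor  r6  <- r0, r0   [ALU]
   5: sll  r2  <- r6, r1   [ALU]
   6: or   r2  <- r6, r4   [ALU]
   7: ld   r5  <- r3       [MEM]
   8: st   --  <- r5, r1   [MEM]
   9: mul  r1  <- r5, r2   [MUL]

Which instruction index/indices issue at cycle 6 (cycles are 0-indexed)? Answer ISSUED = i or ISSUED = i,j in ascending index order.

ISSUED = 8

  cy0 -> i0&i1 (blt+sll) dual
  cy1 -> i2 (or) WAW r6
  cy2 -> i3 (mulh) WAW r6
  cy3 -> i4 (xor) RAW r6
  cy4 -> i5 (sll) WAW r2
  cy5 -> i6&i7 (or+ld) dual
  cy6 -> i8 (st) no-port MEM/MUL
  cy7 -> i9 (mul) tail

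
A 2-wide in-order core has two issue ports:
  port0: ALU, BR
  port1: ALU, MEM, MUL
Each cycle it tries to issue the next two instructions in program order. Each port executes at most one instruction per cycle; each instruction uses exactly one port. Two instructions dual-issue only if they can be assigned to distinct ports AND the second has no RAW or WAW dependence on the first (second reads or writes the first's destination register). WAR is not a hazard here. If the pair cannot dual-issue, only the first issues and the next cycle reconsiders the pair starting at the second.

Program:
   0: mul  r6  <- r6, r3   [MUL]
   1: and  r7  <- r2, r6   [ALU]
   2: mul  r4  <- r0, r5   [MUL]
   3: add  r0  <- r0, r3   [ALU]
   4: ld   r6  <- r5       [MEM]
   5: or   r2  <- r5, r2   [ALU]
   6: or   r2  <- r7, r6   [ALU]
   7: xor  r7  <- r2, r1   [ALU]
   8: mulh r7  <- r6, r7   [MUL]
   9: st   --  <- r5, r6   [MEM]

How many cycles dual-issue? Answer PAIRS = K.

[0] i0  mul.MUL  -- RAW r6
[1] i1+i2  and.ALU+mul.MUL  -- 2-wide
[2] i3+i4  add.ALU+ld.MEM  -- 2-wide
[3] i5  or.ALU  -- WAW r2
[4] i6  or.ALU  -- RAW r2
[5] i7  xor.ALU  -- RAW+WAW r7
[6] i8  mulh.MUL  -- no-port MUL/MEM
[7] i9  st.MEM  -- tail

PAIRS = 2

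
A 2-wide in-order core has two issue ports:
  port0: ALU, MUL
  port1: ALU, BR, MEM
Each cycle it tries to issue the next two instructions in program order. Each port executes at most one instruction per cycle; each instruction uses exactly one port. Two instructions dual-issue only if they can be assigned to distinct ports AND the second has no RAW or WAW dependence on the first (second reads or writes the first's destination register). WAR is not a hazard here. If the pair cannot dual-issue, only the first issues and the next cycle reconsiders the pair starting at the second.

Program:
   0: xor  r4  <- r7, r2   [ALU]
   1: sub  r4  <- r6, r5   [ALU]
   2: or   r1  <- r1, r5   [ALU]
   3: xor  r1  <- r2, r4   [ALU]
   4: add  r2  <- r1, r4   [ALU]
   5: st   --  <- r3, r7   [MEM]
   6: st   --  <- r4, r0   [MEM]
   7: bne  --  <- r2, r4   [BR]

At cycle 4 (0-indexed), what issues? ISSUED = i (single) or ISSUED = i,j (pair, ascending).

ISSUED = 6

[0] i0  xor  -- WAW r4
[1] i1,i2  sub/or  -- dual
[2] i3  xor  -- RAW r1
[3] i4,i5  add/st  -- dual
[4] i6  st  -- no-port MEM/BR
[5] i7  bne  -- tail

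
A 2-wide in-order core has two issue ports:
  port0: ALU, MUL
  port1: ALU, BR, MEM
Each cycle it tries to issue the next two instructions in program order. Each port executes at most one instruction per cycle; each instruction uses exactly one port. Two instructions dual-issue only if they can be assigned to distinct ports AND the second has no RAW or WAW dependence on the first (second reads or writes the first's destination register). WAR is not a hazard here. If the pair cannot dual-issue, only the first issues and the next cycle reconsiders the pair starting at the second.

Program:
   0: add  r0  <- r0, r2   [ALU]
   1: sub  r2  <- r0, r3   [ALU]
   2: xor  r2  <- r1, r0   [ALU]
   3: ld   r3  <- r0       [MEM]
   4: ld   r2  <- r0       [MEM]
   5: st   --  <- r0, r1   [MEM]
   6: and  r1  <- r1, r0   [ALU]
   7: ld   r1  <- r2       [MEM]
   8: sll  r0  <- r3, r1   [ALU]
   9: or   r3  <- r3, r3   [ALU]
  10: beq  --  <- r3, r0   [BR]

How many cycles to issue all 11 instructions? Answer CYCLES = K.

CYCLES = 8

t=0 i0:add ; RAW r0
t=1 i1:sub ; WAW r2
t=2 i2+i3:xor/ld ; 2-wide
t=3 i4:ld ; no-port MEM/MEM
t=4 i5+i6:st/and ; 2-wide
t=5 i7:ld ; RAW r1
t=6 i8+i9:sll/or ; 2-wide
t=7 i10:beq ; tail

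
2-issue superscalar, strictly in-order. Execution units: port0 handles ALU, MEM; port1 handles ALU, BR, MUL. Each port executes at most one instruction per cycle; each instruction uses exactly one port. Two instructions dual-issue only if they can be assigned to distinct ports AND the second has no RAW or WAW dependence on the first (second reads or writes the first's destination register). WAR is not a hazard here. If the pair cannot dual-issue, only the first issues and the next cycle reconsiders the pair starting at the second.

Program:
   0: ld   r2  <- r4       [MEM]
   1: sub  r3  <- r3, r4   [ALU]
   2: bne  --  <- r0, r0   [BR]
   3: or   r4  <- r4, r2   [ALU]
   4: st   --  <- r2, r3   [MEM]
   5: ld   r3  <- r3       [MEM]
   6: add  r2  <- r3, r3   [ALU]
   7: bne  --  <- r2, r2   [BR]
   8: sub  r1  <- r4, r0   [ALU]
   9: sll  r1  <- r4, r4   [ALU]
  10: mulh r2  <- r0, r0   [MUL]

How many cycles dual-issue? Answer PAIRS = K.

  cy0 -> i0+i1 (ld/sub) pair
  cy1 -> i2+i3 (bne/or) pair
  cy2 -> i4 (st) no-port MEM/MEM
  cy3 -> i5 (ld) RAW r3
  cy4 -> i6 (add) RAW r2
  cy5 -> i7+i8 (bne/sub) pair
  cy6 -> i9+i10 (sll/mulh) pair

PAIRS = 4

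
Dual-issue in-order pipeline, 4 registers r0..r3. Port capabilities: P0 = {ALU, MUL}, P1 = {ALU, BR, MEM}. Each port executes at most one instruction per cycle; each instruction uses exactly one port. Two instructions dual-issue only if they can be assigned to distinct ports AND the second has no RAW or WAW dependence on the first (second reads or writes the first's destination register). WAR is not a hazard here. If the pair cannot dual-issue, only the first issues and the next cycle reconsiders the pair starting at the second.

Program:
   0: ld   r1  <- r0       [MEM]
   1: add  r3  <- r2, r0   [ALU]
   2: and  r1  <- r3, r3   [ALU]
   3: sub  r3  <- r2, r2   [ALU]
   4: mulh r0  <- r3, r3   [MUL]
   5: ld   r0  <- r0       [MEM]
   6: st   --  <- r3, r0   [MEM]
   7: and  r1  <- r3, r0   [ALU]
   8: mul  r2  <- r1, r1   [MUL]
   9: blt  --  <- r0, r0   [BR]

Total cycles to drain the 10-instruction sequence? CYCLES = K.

CYCLES = 6

c0: i0/i1 ld add  dual
c1: i2/i3 and sub  dual
c2: i4 mulh  RAW+WAW r0
c3: i5 ld  no-port MEM/MEM
c4: i6/i7 st and  dual
c5: i8/i9 mul blt  dual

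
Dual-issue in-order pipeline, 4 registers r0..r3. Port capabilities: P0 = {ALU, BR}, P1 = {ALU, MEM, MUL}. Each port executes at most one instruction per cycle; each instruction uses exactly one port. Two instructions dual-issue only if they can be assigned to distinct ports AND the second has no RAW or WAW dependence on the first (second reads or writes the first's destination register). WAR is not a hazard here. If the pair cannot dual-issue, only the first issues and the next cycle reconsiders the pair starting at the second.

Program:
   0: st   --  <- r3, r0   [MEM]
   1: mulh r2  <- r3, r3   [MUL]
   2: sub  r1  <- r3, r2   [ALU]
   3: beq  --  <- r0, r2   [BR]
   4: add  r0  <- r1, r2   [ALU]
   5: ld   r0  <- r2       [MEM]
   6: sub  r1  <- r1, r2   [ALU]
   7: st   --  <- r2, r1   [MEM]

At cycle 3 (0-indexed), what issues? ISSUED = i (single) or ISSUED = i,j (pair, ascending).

ISSUED = 4

#0 head=0: st i0 no-port MEM/MUL
#1 head=1: mulh i1 RAW r2
#2 head=2: sub+beq i2+i3 2-wide
#3 head=4: add i4 WAW r0
#4 head=5: ld+sub i5+i6 2-wide
#5 head=7: st i7 tail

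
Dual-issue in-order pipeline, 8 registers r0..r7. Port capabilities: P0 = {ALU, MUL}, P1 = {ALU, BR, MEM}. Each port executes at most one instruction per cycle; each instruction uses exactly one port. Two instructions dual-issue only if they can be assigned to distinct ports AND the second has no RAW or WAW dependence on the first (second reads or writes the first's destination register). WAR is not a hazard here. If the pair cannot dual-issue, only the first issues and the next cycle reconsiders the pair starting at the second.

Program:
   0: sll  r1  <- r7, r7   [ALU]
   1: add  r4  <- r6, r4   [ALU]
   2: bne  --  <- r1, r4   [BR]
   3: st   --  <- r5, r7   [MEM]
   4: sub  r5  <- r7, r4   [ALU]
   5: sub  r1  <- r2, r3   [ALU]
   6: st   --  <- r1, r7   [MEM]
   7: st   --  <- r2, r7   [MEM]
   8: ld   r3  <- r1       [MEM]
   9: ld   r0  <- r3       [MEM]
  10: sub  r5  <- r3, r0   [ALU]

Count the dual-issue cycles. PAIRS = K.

PAIRS = 2

0. sll.ALU+add.ALU @i0/i1  | dual
1. bne.BR @i2  | no-port BR/MEM
2. st.MEM+sub.ALU @i3/i4  | dual
3. sub.ALU @i5  | RAW r1
4. st.MEM @i6  | no-port MEM/MEM
5. st.MEM @i7  | no-port MEM/MEM
6. ld.MEM @i8  | no-port MEM/MEM
7. ld.MEM @i9  | RAW r0
8. sub.ALU @i10  | tail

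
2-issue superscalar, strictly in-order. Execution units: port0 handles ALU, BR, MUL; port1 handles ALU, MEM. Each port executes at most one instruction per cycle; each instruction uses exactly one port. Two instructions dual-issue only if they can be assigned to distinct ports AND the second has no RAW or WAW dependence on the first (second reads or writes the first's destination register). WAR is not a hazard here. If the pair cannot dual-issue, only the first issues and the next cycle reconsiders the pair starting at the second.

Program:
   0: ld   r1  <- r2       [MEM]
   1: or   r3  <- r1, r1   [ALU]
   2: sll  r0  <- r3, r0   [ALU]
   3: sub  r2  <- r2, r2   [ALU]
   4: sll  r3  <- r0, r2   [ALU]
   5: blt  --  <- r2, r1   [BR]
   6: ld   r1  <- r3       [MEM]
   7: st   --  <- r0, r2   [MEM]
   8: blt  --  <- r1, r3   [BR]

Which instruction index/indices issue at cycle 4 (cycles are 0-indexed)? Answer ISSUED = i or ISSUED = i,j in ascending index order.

ISSUED = 6

0. ld @i0  | RAW r1
1. or @i1  | RAW r3
2. sll+sub @i2&i3  | dual
3. sll+blt @i4&i5  | dual
4. ld @i6  | no-port MEM/MEM
5. st+blt @i7&i8  | dual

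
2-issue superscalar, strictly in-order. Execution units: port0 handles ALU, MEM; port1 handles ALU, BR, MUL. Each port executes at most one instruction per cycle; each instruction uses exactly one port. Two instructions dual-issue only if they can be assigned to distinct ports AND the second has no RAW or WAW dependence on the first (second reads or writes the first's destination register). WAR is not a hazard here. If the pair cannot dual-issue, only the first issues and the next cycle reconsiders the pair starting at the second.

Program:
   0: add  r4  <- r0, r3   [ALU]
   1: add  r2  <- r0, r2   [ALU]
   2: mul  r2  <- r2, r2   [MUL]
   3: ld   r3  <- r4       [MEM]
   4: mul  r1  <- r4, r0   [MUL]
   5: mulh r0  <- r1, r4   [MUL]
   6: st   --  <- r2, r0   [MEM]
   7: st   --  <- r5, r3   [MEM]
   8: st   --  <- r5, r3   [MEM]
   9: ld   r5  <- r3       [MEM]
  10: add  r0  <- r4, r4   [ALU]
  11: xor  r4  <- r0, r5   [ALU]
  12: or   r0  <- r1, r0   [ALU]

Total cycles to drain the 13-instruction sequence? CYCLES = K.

CYCLES = 9

c0: i0,i1 add.ALU add.ALU  2-wide
c1: i2,i3 mul.MUL ld.MEM  2-wide
c2: i4 mul.MUL  no-port MUL/MUL
c3: i5 mulh.MUL  RAW r0
c4: i6 st.MEM  no-port MEM/MEM
c5: i7 st.MEM  no-port MEM/MEM
c6: i8 st.MEM  no-port MEM/MEM
c7: i9,i10 ld.MEM add.ALU  2-wide
c8: i11,i12 xor.ALU or.ALU  2-wide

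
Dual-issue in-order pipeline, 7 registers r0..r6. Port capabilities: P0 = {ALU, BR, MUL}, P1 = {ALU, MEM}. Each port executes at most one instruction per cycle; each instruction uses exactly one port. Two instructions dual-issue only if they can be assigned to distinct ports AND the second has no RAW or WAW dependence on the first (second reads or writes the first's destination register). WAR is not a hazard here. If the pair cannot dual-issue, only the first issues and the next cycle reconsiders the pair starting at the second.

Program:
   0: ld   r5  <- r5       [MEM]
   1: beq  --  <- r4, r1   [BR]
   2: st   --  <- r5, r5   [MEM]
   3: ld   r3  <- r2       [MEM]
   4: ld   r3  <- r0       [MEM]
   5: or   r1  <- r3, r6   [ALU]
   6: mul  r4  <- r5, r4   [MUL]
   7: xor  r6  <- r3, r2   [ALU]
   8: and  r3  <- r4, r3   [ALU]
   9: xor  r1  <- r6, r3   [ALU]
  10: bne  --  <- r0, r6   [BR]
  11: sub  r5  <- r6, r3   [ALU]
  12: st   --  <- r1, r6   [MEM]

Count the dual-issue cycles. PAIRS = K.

#0 head=0: ld/beq i0,i1 2-wide
#1 head=2: st i2 no-port MEM/MEM
#2 head=3: ld i3 no-port MEM/MEM
#3 head=4: ld i4 RAW r3
#4 head=5: or/mul i5,i6 2-wide
#5 head=7: xor/and i7,i8 2-wide
#6 head=9: xor/bne i9,i10 2-wide
#7 head=11: sub/st i11,i12 2-wide

PAIRS = 5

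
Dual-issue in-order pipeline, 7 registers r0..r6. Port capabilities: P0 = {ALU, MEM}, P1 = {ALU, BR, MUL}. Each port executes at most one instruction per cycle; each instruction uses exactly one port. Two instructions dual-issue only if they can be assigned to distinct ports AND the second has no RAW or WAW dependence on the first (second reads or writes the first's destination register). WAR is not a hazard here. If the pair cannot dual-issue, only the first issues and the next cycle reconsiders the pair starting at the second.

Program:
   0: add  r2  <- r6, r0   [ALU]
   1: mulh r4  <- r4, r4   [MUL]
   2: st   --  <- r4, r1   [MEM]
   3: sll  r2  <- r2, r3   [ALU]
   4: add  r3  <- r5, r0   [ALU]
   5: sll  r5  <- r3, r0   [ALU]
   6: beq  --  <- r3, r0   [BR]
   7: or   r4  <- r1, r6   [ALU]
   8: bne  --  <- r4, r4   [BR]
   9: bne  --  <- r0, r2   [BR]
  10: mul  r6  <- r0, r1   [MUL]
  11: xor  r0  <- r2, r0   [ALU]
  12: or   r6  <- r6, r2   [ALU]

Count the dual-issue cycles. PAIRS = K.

PAIRS = 4

[0] i0+i1  add mulh  -- 2-wide
[1] i2+i3  st sll  -- 2-wide
[2] i4  add  -- RAW r3
[3] i5+i6  sll beq  -- 2-wide
[4] i7  or  -- RAW r4
[5] i8  bne  -- no-port BR/BR
[6] i9  bne  -- no-port BR/MUL
[7] i10+i11  mul xor  -- 2-wide
[8] i12  or  -- tail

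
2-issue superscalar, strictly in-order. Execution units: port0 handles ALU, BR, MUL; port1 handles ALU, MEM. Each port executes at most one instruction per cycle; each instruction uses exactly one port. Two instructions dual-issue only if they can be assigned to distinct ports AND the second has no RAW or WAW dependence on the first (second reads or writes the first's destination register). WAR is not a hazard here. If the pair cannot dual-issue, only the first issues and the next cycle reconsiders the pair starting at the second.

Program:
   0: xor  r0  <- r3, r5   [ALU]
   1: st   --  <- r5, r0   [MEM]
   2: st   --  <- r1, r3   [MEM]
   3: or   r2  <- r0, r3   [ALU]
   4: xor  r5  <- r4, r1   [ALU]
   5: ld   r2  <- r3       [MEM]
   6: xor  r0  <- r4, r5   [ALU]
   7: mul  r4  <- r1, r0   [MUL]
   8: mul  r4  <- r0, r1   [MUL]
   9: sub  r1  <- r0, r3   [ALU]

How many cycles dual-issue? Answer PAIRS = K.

PAIRS = 3

0. xor @i0  | RAW r0
1. st @i1  | no-port MEM/MEM
2. st or @i2,i3  | 2-wide
3. xor ld @i4,i5  | 2-wide
4. xor @i6  | RAW r0
5. mul @i7  | no-port MUL/MUL
6. mul sub @i8,i9  | 2-wide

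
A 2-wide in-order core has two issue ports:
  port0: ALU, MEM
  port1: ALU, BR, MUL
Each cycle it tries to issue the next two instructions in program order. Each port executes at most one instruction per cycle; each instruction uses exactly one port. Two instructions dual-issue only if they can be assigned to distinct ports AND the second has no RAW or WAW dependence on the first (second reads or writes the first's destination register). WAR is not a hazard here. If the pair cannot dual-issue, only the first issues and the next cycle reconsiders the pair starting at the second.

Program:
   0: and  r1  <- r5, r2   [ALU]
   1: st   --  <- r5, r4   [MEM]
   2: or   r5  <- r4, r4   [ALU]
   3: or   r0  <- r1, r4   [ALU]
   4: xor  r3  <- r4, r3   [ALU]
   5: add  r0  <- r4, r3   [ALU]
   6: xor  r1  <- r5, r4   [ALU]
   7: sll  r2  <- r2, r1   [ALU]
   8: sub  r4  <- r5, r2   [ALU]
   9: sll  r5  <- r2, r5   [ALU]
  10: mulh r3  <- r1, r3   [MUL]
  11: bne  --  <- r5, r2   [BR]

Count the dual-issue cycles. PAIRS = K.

PAIRS = 4

  cy0 -> i0&i1 (and.ALU st.MEM) 2-wide
  cy1 -> i2&i3 (or.ALU or.ALU) 2-wide
  cy2 -> i4 (xor.ALU) RAW r3
  cy3 -> i5&i6 (add.ALU xor.ALU) 2-wide
  cy4 -> i7 (sll.ALU) RAW r2
  cy5 -> i8&i9 (sub.ALU sll.ALU) 2-wide
  cy6 -> i10 (mulh.MUL) no-port MUL/BR
  cy7 -> i11 (bne.BR) tail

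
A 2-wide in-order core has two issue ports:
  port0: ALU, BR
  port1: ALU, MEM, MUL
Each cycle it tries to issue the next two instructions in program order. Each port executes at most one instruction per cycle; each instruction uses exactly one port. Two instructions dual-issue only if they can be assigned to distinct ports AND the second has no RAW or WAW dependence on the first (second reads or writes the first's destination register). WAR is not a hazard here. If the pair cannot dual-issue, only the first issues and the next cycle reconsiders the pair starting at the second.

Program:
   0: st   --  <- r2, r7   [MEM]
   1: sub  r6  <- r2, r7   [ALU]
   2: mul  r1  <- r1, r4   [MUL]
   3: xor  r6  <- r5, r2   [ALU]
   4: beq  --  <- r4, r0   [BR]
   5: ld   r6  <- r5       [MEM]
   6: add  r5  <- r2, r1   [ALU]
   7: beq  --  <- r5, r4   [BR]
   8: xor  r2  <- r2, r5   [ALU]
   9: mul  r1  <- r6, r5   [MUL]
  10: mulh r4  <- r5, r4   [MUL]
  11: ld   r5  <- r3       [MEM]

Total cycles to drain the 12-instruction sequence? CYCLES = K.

t=0 i0&i1:st.MEM sub.ALU ; dual
t=1 i2&i3:mul.MUL xor.ALU ; dual
t=2 i4&i5:beq.BR ld.MEM ; dual
t=3 i6:add.ALU ; RAW r5
t=4 i7&i8:beq.BR xor.ALU ; dual
t=5 i9:mul.MUL ; no-port MUL/MUL
t=6 i10:mulh.MUL ; no-port MUL/MEM
t=7 i11:ld.MEM ; tail

CYCLES = 8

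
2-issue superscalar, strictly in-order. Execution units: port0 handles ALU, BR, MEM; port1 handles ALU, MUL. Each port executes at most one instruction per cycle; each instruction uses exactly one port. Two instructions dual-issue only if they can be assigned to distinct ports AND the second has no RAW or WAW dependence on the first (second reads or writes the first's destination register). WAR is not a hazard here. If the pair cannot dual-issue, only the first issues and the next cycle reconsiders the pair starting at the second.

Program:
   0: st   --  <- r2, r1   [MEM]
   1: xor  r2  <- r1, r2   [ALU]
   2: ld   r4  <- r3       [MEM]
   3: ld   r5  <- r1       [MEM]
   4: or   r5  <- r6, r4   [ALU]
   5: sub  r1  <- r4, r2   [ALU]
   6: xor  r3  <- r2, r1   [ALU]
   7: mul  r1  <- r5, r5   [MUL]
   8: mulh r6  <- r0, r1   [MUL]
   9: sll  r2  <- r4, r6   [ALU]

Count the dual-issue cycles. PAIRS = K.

  cy0 -> i0/i1 (st;xor) 2-wide
  cy1 -> i2 (ld) no-port MEM/MEM
  cy2 -> i3 (ld) WAW r5
  cy3 -> i4/i5 (or;sub) 2-wide
  cy4 -> i6/i7 (xor;mul) 2-wide
  cy5 -> i8 (mulh) RAW r6
  cy6 -> i9 (sll) tail

PAIRS = 3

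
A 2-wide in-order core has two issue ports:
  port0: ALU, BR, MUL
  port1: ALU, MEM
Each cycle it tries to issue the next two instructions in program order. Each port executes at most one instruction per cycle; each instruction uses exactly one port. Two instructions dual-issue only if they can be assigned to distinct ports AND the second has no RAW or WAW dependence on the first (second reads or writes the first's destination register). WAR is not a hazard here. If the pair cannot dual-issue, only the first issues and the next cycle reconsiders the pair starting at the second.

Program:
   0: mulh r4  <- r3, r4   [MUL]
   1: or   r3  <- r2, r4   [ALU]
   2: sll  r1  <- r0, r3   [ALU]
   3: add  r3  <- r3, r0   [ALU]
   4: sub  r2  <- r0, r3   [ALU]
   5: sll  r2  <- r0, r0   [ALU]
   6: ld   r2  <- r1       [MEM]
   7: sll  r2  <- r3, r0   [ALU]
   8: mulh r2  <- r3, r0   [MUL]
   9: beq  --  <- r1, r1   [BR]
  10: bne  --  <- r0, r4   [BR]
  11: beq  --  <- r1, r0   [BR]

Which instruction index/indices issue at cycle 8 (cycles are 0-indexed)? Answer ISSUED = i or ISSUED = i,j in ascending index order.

#0 head=0: mulh.MUL i0 RAW r4
#1 head=1: or.ALU i1 RAW r3
#2 head=2: sll.ALU/add.ALU i2,i3 2-wide
#3 head=4: sub.ALU i4 WAW r2
#4 head=5: sll.ALU i5 WAW r2
#5 head=6: ld.MEM i6 WAW r2
#6 head=7: sll.ALU i7 WAW r2
#7 head=8: mulh.MUL i8 no-port MUL/BR
#8 head=9: beq.BR i9 no-port BR/BR
#9 head=10: bne.BR i10 no-port BR/BR
#10 head=11: beq.BR i11 tail

ISSUED = 9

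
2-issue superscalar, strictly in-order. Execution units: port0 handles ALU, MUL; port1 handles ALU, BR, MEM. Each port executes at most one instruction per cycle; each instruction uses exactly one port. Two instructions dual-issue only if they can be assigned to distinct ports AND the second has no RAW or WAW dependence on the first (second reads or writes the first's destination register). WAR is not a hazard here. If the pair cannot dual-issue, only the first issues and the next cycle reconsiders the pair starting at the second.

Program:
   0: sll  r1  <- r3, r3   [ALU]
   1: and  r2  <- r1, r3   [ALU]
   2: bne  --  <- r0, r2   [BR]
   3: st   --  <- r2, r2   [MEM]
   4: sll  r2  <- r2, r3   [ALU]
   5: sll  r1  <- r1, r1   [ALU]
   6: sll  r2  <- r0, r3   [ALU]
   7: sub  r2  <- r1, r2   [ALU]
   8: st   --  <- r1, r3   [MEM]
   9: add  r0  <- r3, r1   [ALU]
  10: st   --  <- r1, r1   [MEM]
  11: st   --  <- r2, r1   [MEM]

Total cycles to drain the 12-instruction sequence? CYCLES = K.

CYCLES = 8

  cy0 -> i0 (sll) RAW r1
  cy1 -> i1 (and) RAW r2
  cy2 -> i2 (bne) no-port BR/MEM
  cy3 -> i3/i4 (st sll) pair
  cy4 -> i5/i6 (sll sll) pair
  cy5 -> i7/i8 (sub st) pair
  cy6 -> i9/i10 (add st) pair
  cy7 -> i11 (st) tail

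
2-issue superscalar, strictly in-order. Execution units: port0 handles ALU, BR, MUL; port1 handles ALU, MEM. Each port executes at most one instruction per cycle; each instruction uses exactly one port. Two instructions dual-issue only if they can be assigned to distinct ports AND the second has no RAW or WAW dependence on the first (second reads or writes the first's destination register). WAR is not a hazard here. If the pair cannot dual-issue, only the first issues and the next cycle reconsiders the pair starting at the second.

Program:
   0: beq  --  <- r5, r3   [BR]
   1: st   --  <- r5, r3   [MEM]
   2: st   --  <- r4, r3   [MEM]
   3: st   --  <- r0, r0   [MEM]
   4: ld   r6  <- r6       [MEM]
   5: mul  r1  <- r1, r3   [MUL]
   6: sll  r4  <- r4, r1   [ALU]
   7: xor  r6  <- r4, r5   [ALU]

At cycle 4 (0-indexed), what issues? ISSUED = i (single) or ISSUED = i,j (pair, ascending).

#0 head=0: beq st i0&i1 pair
#1 head=2: st i2 no-port MEM/MEM
#2 head=3: st i3 no-port MEM/MEM
#3 head=4: ld mul i4&i5 pair
#4 head=6: sll i6 RAW r4
#5 head=7: xor i7 tail

ISSUED = 6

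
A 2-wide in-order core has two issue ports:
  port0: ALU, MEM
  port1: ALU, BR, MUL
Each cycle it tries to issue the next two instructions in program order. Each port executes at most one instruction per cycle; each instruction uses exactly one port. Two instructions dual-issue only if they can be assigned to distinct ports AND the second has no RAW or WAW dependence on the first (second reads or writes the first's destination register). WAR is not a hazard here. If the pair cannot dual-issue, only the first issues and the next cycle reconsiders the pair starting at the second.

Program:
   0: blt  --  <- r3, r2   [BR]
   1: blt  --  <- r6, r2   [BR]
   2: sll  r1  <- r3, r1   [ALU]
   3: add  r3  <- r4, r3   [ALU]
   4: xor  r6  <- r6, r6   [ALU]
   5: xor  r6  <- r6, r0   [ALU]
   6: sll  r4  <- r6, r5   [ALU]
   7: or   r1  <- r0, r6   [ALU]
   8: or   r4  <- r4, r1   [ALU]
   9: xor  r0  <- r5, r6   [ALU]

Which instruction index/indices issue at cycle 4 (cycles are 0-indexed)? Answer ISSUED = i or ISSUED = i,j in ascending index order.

ISSUED = 6,7

[0] i0  blt  -- no-port BR/BR
[1] i1+i2  blt;sll  -- 2-wide
[2] i3+i4  add;xor  -- 2-wide
[3] i5  xor  -- RAW r6
[4] i6+i7  sll;or  -- 2-wide
[5] i8+i9  or;xor  -- 2-wide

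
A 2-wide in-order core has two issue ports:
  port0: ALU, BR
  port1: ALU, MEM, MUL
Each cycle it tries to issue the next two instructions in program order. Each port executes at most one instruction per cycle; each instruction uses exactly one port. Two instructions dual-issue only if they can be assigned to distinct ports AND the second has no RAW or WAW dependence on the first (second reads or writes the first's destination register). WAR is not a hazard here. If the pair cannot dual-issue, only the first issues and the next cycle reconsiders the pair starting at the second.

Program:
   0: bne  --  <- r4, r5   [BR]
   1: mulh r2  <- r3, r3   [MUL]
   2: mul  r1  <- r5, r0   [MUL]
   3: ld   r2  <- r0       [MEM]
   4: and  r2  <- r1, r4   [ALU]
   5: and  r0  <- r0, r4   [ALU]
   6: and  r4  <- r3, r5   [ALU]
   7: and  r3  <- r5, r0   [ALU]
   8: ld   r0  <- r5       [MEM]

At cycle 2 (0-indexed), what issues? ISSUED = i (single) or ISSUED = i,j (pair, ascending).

ISSUED = 3

c0: i0/i1 bne.BR+mulh.MUL  dual
c1: i2 mul.MUL  no-port MUL/MEM
c2: i3 ld.MEM  WAW r2
c3: i4/i5 and.ALU+and.ALU  dual
c4: i6/i7 and.ALU+and.ALU  dual
c5: i8 ld.MEM  tail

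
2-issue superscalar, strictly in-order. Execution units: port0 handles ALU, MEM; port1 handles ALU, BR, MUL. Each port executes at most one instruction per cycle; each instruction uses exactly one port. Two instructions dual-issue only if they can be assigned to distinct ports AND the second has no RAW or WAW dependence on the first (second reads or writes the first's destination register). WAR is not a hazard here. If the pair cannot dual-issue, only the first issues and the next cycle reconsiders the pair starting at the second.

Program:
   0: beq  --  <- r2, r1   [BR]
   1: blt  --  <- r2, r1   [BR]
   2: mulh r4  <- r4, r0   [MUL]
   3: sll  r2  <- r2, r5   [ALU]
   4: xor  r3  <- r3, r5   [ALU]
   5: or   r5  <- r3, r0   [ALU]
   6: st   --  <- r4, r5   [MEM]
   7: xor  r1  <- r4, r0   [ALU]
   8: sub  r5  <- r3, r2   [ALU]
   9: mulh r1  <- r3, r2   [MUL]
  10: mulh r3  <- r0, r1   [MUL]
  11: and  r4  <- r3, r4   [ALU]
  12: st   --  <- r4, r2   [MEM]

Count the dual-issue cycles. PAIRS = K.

PAIRS = 3

0. beq.BR @i0  | no-port BR/BR
1. blt.BR @i1  | no-port BR/MUL
2. mulh.MUL;sll.ALU @i2+i3  | 2-wide
3. xor.ALU @i4  | RAW r3
4. or.ALU @i5  | RAW r5
5. st.MEM;xor.ALU @i6+i7  | 2-wide
6. sub.ALU;mulh.MUL @i8+i9  | 2-wide
7. mulh.MUL @i10  | RAW r3
8. and.ALU @i11  | RAW r4
9. st.MEM @i12  | tail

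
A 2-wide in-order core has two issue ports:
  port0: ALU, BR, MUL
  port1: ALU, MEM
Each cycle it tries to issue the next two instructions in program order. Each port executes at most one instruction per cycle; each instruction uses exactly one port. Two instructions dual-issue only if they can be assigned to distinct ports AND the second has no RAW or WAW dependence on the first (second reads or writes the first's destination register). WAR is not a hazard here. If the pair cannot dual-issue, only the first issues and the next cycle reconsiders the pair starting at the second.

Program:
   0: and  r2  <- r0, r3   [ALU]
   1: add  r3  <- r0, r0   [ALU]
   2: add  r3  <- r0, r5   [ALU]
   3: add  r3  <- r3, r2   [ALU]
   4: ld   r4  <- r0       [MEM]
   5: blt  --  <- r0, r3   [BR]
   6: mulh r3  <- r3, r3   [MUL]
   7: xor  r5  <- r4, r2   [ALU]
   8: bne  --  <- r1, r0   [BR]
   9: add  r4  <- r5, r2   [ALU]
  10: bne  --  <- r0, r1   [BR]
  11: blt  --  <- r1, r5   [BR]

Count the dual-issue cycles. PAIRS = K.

PAIRS = 4

0. and add @i0/i1  | pair
1. add @i2  | RAW+WAW r3
2. add ld @i3/i4  | pair
3. blt @i5  | no-port BR/MUL
4. mulh xor @i6/i7  | pair
5. bne add @i8/i9  | pair
6. bne @i10  | no-port BR/BR
7. blt @i11  | tail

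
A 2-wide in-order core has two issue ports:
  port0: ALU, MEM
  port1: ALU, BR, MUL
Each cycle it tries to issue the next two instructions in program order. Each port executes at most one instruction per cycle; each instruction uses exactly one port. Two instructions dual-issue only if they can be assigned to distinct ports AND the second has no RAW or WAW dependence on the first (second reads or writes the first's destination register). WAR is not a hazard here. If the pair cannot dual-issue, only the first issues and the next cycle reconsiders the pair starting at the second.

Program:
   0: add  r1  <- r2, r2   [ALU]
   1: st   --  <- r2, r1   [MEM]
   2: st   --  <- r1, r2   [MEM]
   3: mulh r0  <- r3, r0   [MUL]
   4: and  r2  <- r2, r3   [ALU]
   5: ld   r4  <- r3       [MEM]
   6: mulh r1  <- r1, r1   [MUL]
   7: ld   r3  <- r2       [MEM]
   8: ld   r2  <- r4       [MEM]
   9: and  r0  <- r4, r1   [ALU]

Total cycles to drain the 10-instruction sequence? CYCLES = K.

CYCLES = 6

[0] i0  add.ALU  -- RAW r1
[1] i1  st.MEM  -- no-port MEM/MEM
[2] i2&i3  st.MEM/mulh.MUL  -- 2-wide
[3] i4&i5  and.ALU/ld.MEM  -- 2-wide
[4] i6&i7  mulh.MUL/ld.MEM  -- 2-wide
[5] i8&i9  ld.MEM/and.ALU  -- 2-wide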